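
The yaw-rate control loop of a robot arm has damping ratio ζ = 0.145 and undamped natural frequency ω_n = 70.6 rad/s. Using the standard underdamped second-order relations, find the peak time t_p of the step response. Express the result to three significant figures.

The damped frequency is ω_d = ω_n√(1−ζ²) = 70.6·√(1−0.0210) = 69.9 rad/s.
Peak time t_p = π/ω_d = π/69.9 = 0.0450 s.

t_p ≈ 0.0450 s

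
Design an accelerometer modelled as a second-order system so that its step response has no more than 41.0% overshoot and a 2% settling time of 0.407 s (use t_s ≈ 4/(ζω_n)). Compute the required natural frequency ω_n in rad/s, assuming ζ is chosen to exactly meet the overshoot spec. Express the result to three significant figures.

ω_n ≈ 36.0 rad/s

ζ = −ln(OS)/√(π² + (ln OS)²). With OS = 0.410, ln OS = −0.8916 and ζ = 0.8916/3.266 = 0.273.
From t_s ≈ 4/(ζω_n): ω_n = 4/(ζ·t_s) = 4/(0.273·0.407) = 36.0 rad/s.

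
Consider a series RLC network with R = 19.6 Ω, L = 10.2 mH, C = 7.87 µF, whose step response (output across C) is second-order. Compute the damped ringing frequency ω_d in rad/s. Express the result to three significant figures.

ω_d ≈ 3400 rad/s

For a series RLC circuit (capacitor voltage as output), ω_n = 1/√(LC) = 1/√(10.2 mH · 7.87 µF) = 3530 rad/s.
ζ = (R/2)·√(C/L) = (19.6/2)·√(7.87 µF/10.2 mH) = 0.272.
ω_d = ω_n√(1−ζ²) = 3400 rad/s.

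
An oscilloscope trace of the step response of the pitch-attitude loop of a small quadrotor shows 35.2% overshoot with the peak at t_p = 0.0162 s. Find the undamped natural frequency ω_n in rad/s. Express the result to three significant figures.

The overshoot fixes ζ = −ln(OS)/√(π²+ln²(OS)) = 0.315.
t_p = π/ω_d ⇒ ω_d = 194 rad/s; then ω_n = ω_d/√(1−ζ²) = 204 rad/s.

ω_n ≈ 204 rad/s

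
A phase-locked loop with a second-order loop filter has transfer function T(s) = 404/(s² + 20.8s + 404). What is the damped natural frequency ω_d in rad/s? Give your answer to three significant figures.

ω_d ≈ 17.2 rad/s

Comparing the denominator to s² + 2ζω_n s + ω_n²: ω_n = √404 = 20.1 rad/s, and 2ζω_n = 20.8 so ζ = 20.8/(2·20.1) = 0.517.
ω_d = ω_n√(1−ζ²) = 17.2 rad/s.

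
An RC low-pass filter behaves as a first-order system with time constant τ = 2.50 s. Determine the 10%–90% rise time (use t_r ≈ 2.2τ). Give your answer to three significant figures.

t_r ≈ 2.2τ = 5.50 s.

t_r ≈ 5.50 s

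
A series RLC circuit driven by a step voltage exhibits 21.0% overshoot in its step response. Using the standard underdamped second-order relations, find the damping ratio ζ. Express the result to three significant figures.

ζ ≈ 0.445

From %OS = 100·exp(−πζ/√(1−ζ²)), invert to get ζ = −ln(OS)/√(π² + ln²(OS)) with OS = 0.210.
−ln 0.210 = 1.561, so ζ = 1.561/√(π² + 2.436) = 0.445.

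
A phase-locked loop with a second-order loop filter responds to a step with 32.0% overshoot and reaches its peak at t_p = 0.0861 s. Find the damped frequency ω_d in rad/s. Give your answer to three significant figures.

t_p = π/ω_d, so ω_d = π/0.0861 = 36.5 rad/s.

ω_d ≈ 36.5 rad/s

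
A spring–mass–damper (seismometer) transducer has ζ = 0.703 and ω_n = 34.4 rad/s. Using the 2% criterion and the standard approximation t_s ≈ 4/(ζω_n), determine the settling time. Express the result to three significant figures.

t_s ≈ 0.165 s

t_s ≈ 4/(ζω_n) = 4/(0.703 × 34.4) = 0.165 s.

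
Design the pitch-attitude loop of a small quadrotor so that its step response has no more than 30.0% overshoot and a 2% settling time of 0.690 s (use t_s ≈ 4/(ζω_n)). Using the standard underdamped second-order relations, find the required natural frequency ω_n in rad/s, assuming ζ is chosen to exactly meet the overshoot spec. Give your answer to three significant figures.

From %OS = 100·exp(−πζ/√(1−ζ²)), invert to get ζ = −ln(OS)/√(π² + ln²(OS)) with OS = 0.300.
−ln 0.300 = 1.204, so ζ = 1.204/√(π² + 1.450) = 0.358.
Then ω_n = 4/(ζ t_s) = 4/(0.358 × 0.690) = 16.2 rad/s.

ω_n ≈ 16.2 rad/s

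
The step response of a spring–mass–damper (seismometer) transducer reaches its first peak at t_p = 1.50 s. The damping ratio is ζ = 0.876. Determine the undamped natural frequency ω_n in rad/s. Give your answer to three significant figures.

Peak time t_p = π/ω_d, so ω_d = π/t_p = π/1.50 = 2.09 rad/s.
ω_n = ω_d/√(1−ζ²) = 2.09/√0.233 = 4.34 rad/s.

ω_n ≈ 4.34 rad/s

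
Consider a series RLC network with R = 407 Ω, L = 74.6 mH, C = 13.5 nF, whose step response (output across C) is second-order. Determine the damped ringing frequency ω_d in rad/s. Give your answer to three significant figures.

ω_d ≈ 31400 rad/s

For a series RLC circuit (capacitor voltage as output), ω_n = 1/√(LC) = 1/√(74.6 mH · 13.5 nF) = 31500 rad/s.
ζ = (R/2)·√(C/L) = (407/2)·√(13.5 nF/74.6 mH) = 0.0866.
ω_d = 31500·√(1 − 0.0866²) = 31400 rad/s.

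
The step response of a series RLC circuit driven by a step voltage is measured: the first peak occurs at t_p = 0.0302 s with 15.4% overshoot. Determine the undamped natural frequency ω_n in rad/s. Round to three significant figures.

The overshoot fixes ζ = −ln(OS)/√(π²+ln²(OS)) = 0.512.
t_p = π/ω_d ⇒ ω_d = 104 rad/s; then ω_n = ω_d/√(1−ζ²) = 121 rad/s.

ω_n ≈ 121 rad/s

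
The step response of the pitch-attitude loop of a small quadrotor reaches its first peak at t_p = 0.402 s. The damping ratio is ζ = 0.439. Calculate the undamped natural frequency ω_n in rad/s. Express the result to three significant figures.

ω_n ≈ 8.70 rad/s

Peak time t_p = π/ω_d, so ω_d = π/t_p = π/0.402 = 7.81 rad/s.
ω_n = ω_d/√(1−ζ²) = 7.81/√0.807 = 8.70 rad/s.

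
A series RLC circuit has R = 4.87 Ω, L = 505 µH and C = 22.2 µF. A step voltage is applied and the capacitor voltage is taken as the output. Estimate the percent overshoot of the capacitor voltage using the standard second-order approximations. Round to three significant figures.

%OS ≈ 15.5%

For a series RLC circuit (capacitor voltage as output), ω_n = 1/√(LC) = 1/√(505 µH · 22.2 µF) = 9440 rad/s.
ζ = (R/2)·√(C/L) = (4.87/2)·√(22.2 µF/505 µH) = 0.511.
%OS = 100 e^{−πζ/√(1−ζ²)} with ζ = 0.511 gives 15.5%.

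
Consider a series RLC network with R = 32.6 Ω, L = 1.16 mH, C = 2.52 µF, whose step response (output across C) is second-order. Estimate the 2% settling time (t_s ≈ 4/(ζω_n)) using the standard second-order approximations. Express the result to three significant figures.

t_s ≈ 0.000285 s

For a series RLC circuit (capacitor voltage as output), ω_n = 1/√(LC) = 1/√(1.16 mH · 2.52 µF) = 18500 rad/s.
ζ = (R/2)·√(C/L) = (32.6/2)·√(2.52 µF/1.16 mH) = 0.760.
t_s ≈ 4/(ζω_n) = 0.000285 s.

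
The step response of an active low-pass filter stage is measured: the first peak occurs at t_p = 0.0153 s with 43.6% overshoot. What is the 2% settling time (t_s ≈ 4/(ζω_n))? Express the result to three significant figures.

t_s ≈ 0.0737 s

The overshoot fixes ζ = −ln(OS)/√(π²+ln²(OS)) = 0.255.
t_p = π/ω_d ⇒ ω_d = 205 rad/s; then ω_n = ω_d/√(1−ζ²) = 212 rad/s.
t_s ≈ 4/(ζω_n) = 4/(0.255·212) = 0.0737 s.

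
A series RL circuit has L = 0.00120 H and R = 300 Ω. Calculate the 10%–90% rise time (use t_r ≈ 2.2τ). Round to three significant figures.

t_r ≈ 0.00000880 s

τ = L/R = 0.00120/300 = 0.00000400 s.
t_r ≈ 2.2τ = 0.00000880 s.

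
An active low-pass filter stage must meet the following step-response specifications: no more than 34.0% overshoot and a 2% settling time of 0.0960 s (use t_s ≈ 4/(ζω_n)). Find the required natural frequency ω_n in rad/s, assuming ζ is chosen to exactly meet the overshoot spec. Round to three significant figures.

ω_n ≈ 128 rad/s

ζ = −ln(OS)/√(π² + (ln OS)²). With OS = 0.340, ln OS = −1.079 and ζ = 1.079/3.322 = 0.325.
From t_s ≈ 4/(ζω_n): ω_n = 4/(ζ·t_s) = 4/(0.325·0.0960) = 128 rad/s.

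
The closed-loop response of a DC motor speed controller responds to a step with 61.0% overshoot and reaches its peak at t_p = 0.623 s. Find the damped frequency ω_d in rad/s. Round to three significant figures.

t_p = π/ω_d, so ω_d = π/0.623 = 5.04 rad/s.

ω_d ≈ 5.04 rad/s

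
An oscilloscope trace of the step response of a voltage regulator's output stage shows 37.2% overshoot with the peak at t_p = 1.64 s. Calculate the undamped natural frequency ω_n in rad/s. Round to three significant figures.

The overshoot fixes ζ = −ln(OS)/√(π²+ln²(OS)) = 0.300.
t_p = π/ω_d ⇒ ω_d = 1.92 rad/s; then ω_n = ω_d/√(1−ζ²) = 2.01 rad/s.

ω_n ≈ 2.01 rad/s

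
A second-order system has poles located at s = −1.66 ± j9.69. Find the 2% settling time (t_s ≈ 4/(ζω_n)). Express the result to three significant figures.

For poles at −σ ± jω_d, ζω_n = σ = 1.66, so t_s ≈ 4/σ = 2.41 s.

t_s ≈ 2.41 s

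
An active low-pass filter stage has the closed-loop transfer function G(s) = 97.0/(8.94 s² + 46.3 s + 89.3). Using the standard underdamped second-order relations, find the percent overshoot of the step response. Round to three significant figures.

Dividing through by 8.94: denominator becomes s² + 5.179 s + 9.989.
So ω_n = √9.989 = 3.16 rad/s and ζ = 5.179/(2·3.16) = 0.819.
%OS = 100 e^{−πζ/√(1−ζ²)} with ζ = 0.819 gives 1.12%.

%OS ≈ 1.12%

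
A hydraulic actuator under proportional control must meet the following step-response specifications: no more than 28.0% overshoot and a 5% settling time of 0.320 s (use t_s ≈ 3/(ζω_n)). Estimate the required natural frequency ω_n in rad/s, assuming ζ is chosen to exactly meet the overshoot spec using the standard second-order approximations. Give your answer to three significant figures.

Inverting the overshoot relation: ζ = |ln 0.280|/√(π² + ln²0.280) = 0.376.
Then ω_n = 3/(ζ t_s) = 3/(0.376 × 0.320) = 25.0 rad/s.

ω_n ≈ 25.0 rad/s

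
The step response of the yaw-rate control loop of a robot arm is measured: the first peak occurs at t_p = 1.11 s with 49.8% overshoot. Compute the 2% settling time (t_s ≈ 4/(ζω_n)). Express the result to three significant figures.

The overshoot fixes ζ = −ln(OS)/√(π²+ln²(OS)) = 0.217.
From t_p = π/ω_d, ω_d = π/1.11 = 2.83 rad/s, so ω_n = ω_d/√(1−ζ²) = 2.90 rad/s.
t_s ≈ 4/(ζω_n) = 4/(0.217·2.90) = 6.37 s.

t_s ≈ 6.37 s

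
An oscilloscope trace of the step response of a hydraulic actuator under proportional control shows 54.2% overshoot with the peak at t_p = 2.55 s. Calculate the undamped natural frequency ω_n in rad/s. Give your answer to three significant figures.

ω_n ≈ 1.26 rad/s

ζ from %OS: ζ = |ln 0.542|/√(π²+ln²0.542) = 0.191.
t_p = π/ω_d ⇒ ω_d = 1.23 rad/s; then ω_n = ω_d/√(1−ζ²) = 1.26 rad/s.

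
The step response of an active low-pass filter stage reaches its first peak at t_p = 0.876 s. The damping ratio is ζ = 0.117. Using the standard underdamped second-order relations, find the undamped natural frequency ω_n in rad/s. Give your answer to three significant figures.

Peak time t_p = π/ω_d, so ω_d = π/t_p = π/0.876 = 3.59 rad/s.
ω_n = ω_d/√(1−ζ²) = 3.59/√0.986 = 3.61 rad/s.

ω_n ≈ 3.61 rad/s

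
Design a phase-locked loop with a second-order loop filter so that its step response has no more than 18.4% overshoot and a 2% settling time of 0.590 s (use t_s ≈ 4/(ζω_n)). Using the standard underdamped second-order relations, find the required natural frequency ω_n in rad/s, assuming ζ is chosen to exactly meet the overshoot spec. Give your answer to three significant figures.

ω_n ≈ 14.3 rad/s

From %OS = 100·exp(−πζ/√(1−ζ²)), invert to get ζ = −ln(OS)/√(π² + ln²(OS)) with OS = 0.184.
−ln 0.184 = 1.693, so ζ = 1.693/√(π² + 2.866) = 0.474.
From t_s ≈ 4/(ζω_n): ω_n = 4/(ζ·t_s) = 4/(0.474·0.590) = 14.3 rad/s.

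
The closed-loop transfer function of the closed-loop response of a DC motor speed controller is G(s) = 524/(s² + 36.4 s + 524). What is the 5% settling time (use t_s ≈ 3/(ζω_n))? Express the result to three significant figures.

t_s ≈ 0.165 s

Comparing the denominator to s² + 2ζω_n s + ω_n²: ω_n = √524 = 22.9 rad/s, and 2ζω_n = 36.4 so ζ = 36.4/(2·22.9) = 0.795.
t_s ≈ 3/(ζω_n) = 3/(0.795·22.9) = 0.165 s.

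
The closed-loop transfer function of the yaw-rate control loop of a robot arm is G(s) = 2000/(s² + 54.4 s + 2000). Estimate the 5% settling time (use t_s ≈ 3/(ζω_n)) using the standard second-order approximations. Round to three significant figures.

t_s ≈ 0.110 s

ω_n = √2000 = 44.7 rad/s; ζ = 54.4/(2·44.7) = 0.608.
t_s ≈ 3/(ζω_n) = 3/(0.608·44.7) = 0.110 s.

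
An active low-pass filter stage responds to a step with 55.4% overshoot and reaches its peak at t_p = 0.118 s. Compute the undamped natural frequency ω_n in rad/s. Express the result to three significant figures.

From the overshoot, ζ = −ln(OS)/√(π²+ln²(OS)) = 0.185.
From t_p = π/ω_d, ω_d = π/0.118 = 26.6 rad/s, so ω_n = ω_d/√(1−ζ²) = 27.1 rad/s.

ω_n ≈ 27.1 rad/s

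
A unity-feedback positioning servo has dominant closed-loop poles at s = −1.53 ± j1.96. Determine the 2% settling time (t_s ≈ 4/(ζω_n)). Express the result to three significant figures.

For poles at −σ ± jω_d, ζω_n = σ = 1.53, so t_s ≈ 4/σ = 2.61 s.

t_s ≈ 2.61 s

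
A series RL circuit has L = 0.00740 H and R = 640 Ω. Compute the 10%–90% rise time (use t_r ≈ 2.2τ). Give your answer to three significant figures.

t_r ≈ 0.0000254 s

τ = L/R = 0.00740/640 = 0.0000116 s.
t_r ≈ 2.2τ = 0.0000254 s.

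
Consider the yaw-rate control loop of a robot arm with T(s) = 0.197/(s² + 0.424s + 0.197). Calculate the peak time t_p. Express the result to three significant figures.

t_p ≈ 8.06 s

Matching coefficients with s² + 2ζω_n s + ω_n² gives ω_n² = 0.197 ⇒ ω_n = 0.444 rad/s, and ζ = 0.424/(2ω_n) = 0.478.
ω_d = ω_n√(1−ζ²) = 0.390 rad/s. Then t_p = π/ω_d = 8.06 s.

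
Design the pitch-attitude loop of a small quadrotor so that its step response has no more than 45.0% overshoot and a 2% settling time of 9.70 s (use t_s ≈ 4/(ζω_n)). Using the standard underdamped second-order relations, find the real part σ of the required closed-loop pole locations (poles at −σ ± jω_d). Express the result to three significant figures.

The settling-time spec alone fixes σ = ζω_n = 4/t_s = 4/9.70 = 0.412.
(Overshoot then fixes ζ = 0.246 and hence ω_d = σ·√(1−ζ²)/ζ = 1.62 rad/s.)

σ ≈ 0.412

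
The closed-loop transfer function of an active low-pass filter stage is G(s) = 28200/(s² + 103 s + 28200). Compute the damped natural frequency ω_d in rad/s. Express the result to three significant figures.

Comparing the denominator to s² + 2ζω_n s + ω_n²: ω_n = √28200 = 168 rad/s, and 2ζω_n = 103 so ζ = 103/(2·168) = 0.307.
The damped frequency ω_d = ω_n√(1−ζ²) = 160 rad/s.

ω_d ≈ 160 rad/s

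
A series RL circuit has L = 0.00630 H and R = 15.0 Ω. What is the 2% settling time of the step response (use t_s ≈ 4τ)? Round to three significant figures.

τ = L/R = 0.00630/15.0 = 0.000420 s.
t_s ≈ 4τ = 0.00168 s.

t_s ≈ 0.00168 s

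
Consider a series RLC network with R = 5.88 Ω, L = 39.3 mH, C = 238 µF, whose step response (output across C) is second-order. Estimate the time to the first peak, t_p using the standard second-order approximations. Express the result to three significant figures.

For a series RLC circuit (capacitor voltage as output), ω_n = 1/√(LC) = 1/√(39.3 mH · 238 µF) = 327 rad/s.
ζ = (R/2)·√(C/L) = (5.88/2)·√(238 µF/39.3 mH) = 0.229.
The damped frequency ω_d = ω_n√(1−ζ²) = 318 rad/s. t_p = π/ω_d = 0.00987 s.

t_p ≈ 0.00987 s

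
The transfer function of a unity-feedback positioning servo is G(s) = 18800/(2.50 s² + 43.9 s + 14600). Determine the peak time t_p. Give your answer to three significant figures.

t_p ≈ 0.0414 s

Dividing through by 2.50: denominator becomes s² + 17.56 s + 5840.
So ω_n = √5840 = 76.4 rad/s and ζ = 17.56/(2·76.4) = 0.115.
ω_d = 76.4·√(1 − 0.115²) = 75.9 rad/s. t_p = π/ω_d = 0.0414 s.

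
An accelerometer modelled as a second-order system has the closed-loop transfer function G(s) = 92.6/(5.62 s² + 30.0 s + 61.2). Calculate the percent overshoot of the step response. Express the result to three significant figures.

Dividing through by 5.62: denominator becomes s² + 5.338 s + 10.89.
So ω_n = √10.89 = 3.30 rad/s and ζ = 5.338/(2·3.30) = 0.809.
Overshoot: exp(−π·0.809/√(1−0.809²)) = 0.0133, i.e. 1.33%.

%OS ≈ 1.33%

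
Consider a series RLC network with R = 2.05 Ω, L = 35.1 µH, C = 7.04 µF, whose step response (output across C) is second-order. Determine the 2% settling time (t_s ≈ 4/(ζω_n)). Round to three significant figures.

For a series RLC circuit (capacitor voltage as output), ω_n = 1/√(LC) = 1/√(35.1 µH · 7.04 µF) = 63600 rad/s.
ζ = (R/2)·√(C/L) = (2.05/2)·√(7.04 µF/35.1 µH) = 0.459.
t_s ≈ 4/(ζω_n) = 0.000137 s.

t_s ≈ 0.000137 s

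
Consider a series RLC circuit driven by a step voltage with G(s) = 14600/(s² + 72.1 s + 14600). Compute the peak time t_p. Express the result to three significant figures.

Comparing the denominator to s² + 2ζω_n s + ω_n²: ω_n = √14600 = 121 rad/s, and 2ζω_n = 72.1 so ζ = 72.1/(2·121) = 0.298.
ω_d = 121·√(1 − 0.298²) = 115 rad/s. Then t_p = π/ω_d = 0.0272 s.

t_p ≈ 0.0272 s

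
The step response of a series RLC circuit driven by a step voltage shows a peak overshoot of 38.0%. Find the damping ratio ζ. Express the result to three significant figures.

ζ ≈ 0.294

ζ = −ln(OS)/√(π² + (ln OS)²). With OS = 0.380, ln OS = −0.9676 and ζ = 0.9676/3.287 = 0.294.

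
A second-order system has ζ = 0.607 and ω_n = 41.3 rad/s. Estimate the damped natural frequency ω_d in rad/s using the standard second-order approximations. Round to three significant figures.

ω_d = ω_n√(1−ζ²) = 41.3·√0.632 = 32.8 rad/s.

ω_d ≈ 32.8 rad/s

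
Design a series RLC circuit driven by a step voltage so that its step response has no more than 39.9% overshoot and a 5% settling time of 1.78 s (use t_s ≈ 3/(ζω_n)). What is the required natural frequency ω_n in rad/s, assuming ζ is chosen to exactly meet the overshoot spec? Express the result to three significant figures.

ω_n ≈ 6.00 rad/s

ζ = −ln(OS)/√(π² + (ln OS)²). With OS = 0.399, ln OS = −0.9188 and ζ = 0.9188/3.273 = 0.281.
From t_s ≈ 3/(ζω_n): ω_n = 3/(ζ·t_s) = 3/(0.281·1.78) = 6.00 rad/s.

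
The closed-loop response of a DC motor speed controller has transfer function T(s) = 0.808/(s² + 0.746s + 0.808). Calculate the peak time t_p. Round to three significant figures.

Matching coefficients with s² + 2ζω_n s + ω_n² gives ω_n² = 0.808 ⇒ ω_n = 0.899 rad/s, and ζ = 0.746/(2ω_n) = 0.415.
The damped frequency ω_d = ω_n√(1−ζ²) = 0.818 rad/s. Then t_p = π/ω_d = 3.84 s.

t_p ≈ 3.84 s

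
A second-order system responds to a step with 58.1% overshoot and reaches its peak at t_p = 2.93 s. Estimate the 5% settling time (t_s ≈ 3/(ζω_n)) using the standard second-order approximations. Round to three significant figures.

t_s ≈ 16.2 s

The overshoot fixes ζ = −ln(OS)/√(π²+ln²(OS)) = 0.170.
From t_p = π/ω_d, ω_d = π/2.93 = 1.07 rad/s, so ω_n = ω_d/√(1−ζ²) = 1.09 rad/s.
t_s ≈ 3/(ζω_n) = 3/(0.170·1.09) = 16.2 s.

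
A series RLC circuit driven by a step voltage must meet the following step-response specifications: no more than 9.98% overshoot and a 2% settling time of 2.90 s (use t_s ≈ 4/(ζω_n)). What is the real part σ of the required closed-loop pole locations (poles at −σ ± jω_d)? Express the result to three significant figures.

σ ≈ 1.38

The settling-time spec alone fixes σ = ζω_n = 4/t_s = 4/2.90 = 1.38.
(Overshoot then fixes ζ = 0.591 and hence ω_d = σ·√(1−ζ²)/ζ = 1.88 rad/s.)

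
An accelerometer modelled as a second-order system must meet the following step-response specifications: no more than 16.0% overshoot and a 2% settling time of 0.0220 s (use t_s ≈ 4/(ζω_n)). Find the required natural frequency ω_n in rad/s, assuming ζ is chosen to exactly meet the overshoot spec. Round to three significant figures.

ω_n ≈ 361 rad/s

ζ = −ln(OS)/√(π² + (ln OS)²). With OS = 0.160, ln OS = −1.833 and ζ = 1.833/3.637 = 0.504.
From t_s ≈ 4/(ζω_n): ω_n = 4/(ζ·t_s) = 4/(0.504·0.0220) = 361 rad/s.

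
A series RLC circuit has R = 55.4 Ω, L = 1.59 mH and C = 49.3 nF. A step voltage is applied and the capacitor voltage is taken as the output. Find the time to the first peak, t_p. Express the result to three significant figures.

t_p ≈ 0.0000282 s

For a series RLC circuit (capacitor voltage as output), ω_n = 1/√(LC) = 1/√(1.59 mH · 49.3 nF) = 113000 rad/s.
ζ = (R/2)·√(C/L) = (55.4/2)·√(49.3 nF/1.59 mH) = 0.154.
The damped frequency ω_d = ω_n√(1−ζ²) = 112000 rad/s. t_p = π/ω_d = 0.0000282 s.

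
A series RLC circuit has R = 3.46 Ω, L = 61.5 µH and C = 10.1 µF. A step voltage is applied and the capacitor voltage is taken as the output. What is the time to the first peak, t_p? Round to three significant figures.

For a series RLC circuit (capacitor voltage as output), ω_n = 1/√(LC) = 1/√(61.5 µH · 10.1 µF) = 40100 rad/s.
ζ = (R/2)·√(C/L) = (3.46/2)·√(10.1 µF/61.5 µH) = 0.701.
ω_d = ω_n√(1−ζ²) = 28600 rad/s. t_p = π/ω_d = 0.000110 s.

t_p ≈ 0.000110 s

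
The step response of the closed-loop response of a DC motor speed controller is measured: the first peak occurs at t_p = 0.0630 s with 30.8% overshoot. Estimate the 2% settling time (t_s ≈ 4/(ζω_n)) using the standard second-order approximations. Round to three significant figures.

t_s ≈ 0.214 s

The overshoot fixes ζ = −ln(OS)/√(π²+ln²(OS)) = 0.351.
t_p = π/ω_d ⇒ ω_d = 49.9 rad/s; then ω_n = ω_d/√(1−ζ²) = 53.3 rad/s.
t_s ≈ 4/(ζω_n) = 4/(0.351·53.3) = 0.214 s.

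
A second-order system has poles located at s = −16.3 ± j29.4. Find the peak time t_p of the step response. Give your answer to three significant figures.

t_p ≈ 0.107 s

t_p = π/ω_d with ω_d = 29.4 (the imaginary part), so t_p = 0.107 s.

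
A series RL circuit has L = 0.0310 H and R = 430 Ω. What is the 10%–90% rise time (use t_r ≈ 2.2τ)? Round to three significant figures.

t_r ≈ 0.000159 s

τ = L/R = 0.0310/430 = 0.0000721 s.
t_r ≈ 2.2τ = 0.000159 s.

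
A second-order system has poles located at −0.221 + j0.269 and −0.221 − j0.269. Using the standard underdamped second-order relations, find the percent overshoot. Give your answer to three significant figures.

%OS ≈ 7.57%

The poles are at −σ ± jω_d with σ = 0.221 and ω_d = 0.269, so ω_n = √(σ²+ω_d²) = 0.348 rad/s and ζ = σ/ω_n = 0.635.
Overshoot: exp(−π·0.635/√(1−0.635²)) = 0.0757, i.e. 7.57%.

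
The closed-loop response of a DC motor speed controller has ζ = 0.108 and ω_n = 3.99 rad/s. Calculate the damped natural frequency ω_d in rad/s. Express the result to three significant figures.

ω_d ≈ 3.97 rad/s

ω_d = ω_n√(1−ζ²) = 3.99·√0.988 = 3.97 rad/s.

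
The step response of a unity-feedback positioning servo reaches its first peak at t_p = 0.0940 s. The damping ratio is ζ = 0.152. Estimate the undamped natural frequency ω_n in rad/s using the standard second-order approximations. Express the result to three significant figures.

ω_n ≈ 33.8 rad/s

Peak time t_p = π/ω_d, so ω_d = π/t_p = π/0.0940 = 33.4 rad/s.
ω_n = ω_d/√(1−ζ²) = 33.4/√0.977 = 33.8 rad/s.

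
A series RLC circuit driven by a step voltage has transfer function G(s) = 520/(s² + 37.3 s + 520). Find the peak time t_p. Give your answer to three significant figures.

ω_n = √520 = 22.8 rad/s; ζ = 37.3/(2·22.8) = 0.818.
The damped frequency ω_d = ω_n√(1−ζ²) = 13.1 rad/s. Then t_p = π/ω_d = 0.239 s.

t_p ≈ 0.239 s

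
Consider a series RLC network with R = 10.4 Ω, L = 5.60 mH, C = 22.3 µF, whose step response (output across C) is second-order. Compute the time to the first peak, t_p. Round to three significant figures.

t_p ≈ 0.00118 s

For a series RLC circuit (capacitor voltage as output), ω_n = 1/√(LC) = 1/√(5.60 mH · 22.3 µF) = 2830 rad/s.
ζ = (R/2)·√(C/L) = (10.4/2)·√(22.3 µF/5.60 mH) = 0.328.
The damped frequency ω_d = ω_n√(1−ζ²) = 2670 rad/s. t_p = π/ω_d = 0.00118 s.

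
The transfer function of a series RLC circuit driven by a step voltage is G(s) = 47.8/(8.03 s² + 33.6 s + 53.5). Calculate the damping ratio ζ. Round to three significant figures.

ζ ≈ 0.811

Dividing through by 8.03: denominator becomes s² + 4.184 s + 6.663.
So ω_n = √6.663 = 2.58 rad/s and ζ = 4.184/(2·2.58) = 0.811.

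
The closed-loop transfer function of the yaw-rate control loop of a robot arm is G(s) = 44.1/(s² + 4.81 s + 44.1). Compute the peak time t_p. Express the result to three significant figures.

t_p ≈ 0.508 s

Comparing the denominator to s² + 2ζω_n s + ω_n²: ω_n = √44.1 = 6.64 rad/s, and 2ζω_n = 4.81 so ζ = 4.81/(2·6.64) = 0.362.
ω_d = 6.64·√(1 − 0.362²) = 6.19 rad/s. Then t_p = π/ω_d = 0.508 s.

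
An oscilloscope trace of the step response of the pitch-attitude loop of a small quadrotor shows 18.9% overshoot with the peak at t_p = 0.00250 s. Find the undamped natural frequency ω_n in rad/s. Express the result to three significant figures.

ω_n ≈ 1420 rad/s

The overshoot fixes ζ = −ln(OS)/√(π²+ln²(OS)) = 0.469.
From t_p = π/ω_d, ω_d = π/0.00250 = 1260 rad/s, so ω_n = ω_d/√(1−ζ²) = 1420 rad/s.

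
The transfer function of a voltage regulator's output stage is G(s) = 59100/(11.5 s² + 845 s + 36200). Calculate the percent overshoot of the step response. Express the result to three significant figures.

%OS ≈ 6.57%

Dividing through by 11.5: denominator becomes s² + 73.48 s + 3148.
So ω_n = √3148 = 56.1 rad/s and ζ = 73.48/(2·56.1) = 0.655.
%OS = 100·exp(−πζ/√(1−ζ²)) = 6.57%.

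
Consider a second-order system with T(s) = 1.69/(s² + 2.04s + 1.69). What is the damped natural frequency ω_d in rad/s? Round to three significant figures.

Matching coefficients with s² + 2ζω_n s + ω_n² gives ω_n² = 1.69 ⇒ ω_n = 1.30 rad/s, and ζ = 2.04/(2ω_n) = 0.785.
ω_d = 1.30·√(1 − 0.785²) = 0.806 rad/s.

ω_d ≈ 0.806 rad/s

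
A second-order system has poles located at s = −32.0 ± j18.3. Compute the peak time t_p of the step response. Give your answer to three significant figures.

t_p = π/ω_d with ω_d = 18.3 (the imaginary part), so t_p = 0.172 s.

t_p ≈ 0.172 s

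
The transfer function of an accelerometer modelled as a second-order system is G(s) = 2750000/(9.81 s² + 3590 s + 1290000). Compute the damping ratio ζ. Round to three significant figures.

ζ ≈ 0.505

Dividing through by 9.81: denominator becomes s² + 366.0 s + 131500.
So ω_n = √131500 = 363 rad/s and ζ = 366.0/(2·363) = 0.505.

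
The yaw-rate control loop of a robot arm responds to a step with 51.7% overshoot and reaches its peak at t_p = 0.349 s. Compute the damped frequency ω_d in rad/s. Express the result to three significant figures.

ω_d ≈ 9.00 rad/s

t_p = π/ω_d, so ω_d = π/0.349 = 9.00 rad/s.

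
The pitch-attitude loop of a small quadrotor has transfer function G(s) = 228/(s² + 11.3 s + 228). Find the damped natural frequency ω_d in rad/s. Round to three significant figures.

Matching coefficients with s² + 2ζω_n s + ω_n² gives ω_n² = 228 ⇒ ω_n = 15.1 rad/s, and ζ = 11.3/(2ω_n) = 0.374.
ω_d = 15.1·√(1 − 0.374²) = 14.0 rad/s.

ω_d ≈ 14.0 rad/s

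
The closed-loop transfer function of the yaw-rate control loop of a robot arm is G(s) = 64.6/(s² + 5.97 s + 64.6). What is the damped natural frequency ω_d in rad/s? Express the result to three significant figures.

ω_d ≈ 7.46 rad/s

Matching coefficients with s² + 2ζω_n s + ω_n² gives ω_n² = 64.6 ⇒ ω_n = 8.04 rad/s, and ζ = 5.97/(2ω_n) = 0.371.
The damped frequency ω_d = ω_n√(1−ζ²) = 7.46 rad/s.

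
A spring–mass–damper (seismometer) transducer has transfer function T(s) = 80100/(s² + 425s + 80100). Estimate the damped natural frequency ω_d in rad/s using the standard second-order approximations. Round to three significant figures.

ω_d ≈ 187 rad/s

ω_n = √80100 = 283 rad/s; ζ = 425/(2·283) = 0.751.
ω_d = ω_n√(1−ζ²) = 187 rad/s.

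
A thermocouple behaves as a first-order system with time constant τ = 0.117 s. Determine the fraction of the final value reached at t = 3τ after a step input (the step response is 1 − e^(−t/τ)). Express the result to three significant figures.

y/y_∞ ≈ 0.950

y(t)/y_∞ = 1 − e^(−t/τ) = 1 − e^(−3) = 1 − e^(−3.00) = 0.950.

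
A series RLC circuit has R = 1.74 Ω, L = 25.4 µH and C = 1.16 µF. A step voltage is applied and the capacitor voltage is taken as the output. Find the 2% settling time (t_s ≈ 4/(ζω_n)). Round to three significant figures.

t_s ≈ 0.000117 s

For a series RLC circuit (capacitor voltage as output), ω_n = 1/√(LC) = 1/√(25.4 µH · 1.16 µF) = 184000 rad/s.
ζ = (R/2)·√(C/L) = (1.74/2)·√(1.16 µF/25.4 µH) = 0.186.
t_s ≈ 4/(ζω_n) = 0.000117 s.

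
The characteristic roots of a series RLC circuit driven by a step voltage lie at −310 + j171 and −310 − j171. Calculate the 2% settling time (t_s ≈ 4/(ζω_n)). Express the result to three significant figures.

For poles at −σ ± jω_d, ζω_n = σ = 310, so t_s ≈ 4/σ = 0.0129 s.

t_s ≈ 0.0129 s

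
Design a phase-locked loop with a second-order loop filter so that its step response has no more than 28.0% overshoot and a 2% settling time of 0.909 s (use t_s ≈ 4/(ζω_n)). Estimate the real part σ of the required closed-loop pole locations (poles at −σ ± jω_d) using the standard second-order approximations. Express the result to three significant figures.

σ ≈ 4.40

The settling-time spec alone fixes σ = ζω_n = 4/t_s = 4/0.909 = 4.40.
(Overshoot then fixes ζ = 0.376 and hence ω_d = σ·√(1−ζ²)/ζ = 10.9 rad/s.)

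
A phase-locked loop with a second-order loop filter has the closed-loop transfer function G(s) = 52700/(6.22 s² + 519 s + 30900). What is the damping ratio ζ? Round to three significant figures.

Dividing through by 6.22: denominator becomes s² + 83.44 s + 4968.
So ω_n = √4968 = 70.5 rad/s and ζ = 83.44/(2·70.5) = 0.592.

ζ ≈ 0.592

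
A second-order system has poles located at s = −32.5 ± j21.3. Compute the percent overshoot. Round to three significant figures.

%OS ≈ 0.828%

With σ = 32.5, ω_d = 21.3: ω_n = √(σ²+ω_d²) = 38.9 rad/s, ζ = σ/ω_n = 0.836.
%OS = 100 e^{−πζ/√(1−ζ²)} with ζ = 0.836 gives 0.828%.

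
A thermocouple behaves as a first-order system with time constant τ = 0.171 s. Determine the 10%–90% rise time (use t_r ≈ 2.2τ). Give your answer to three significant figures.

t_r ≈ 2.2τ = 0.376 s.

t_r ≈ 0.376 s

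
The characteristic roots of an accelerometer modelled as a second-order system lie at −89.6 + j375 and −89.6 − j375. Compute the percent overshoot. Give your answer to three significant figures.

%OS ≈ 47.2%

With σ = 89.6, ω_d = 375: ω_n = √(σ²+ω_d²) = 386 rad/s, ζ = σ/ω_n = 0.232.
%OS = 100·exp(−πζ/√(1−ζ²)) = 47.2%.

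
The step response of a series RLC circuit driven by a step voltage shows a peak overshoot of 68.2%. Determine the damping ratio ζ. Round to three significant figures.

Inverting the overshoot relation: ζ = |ln 0.682|/√(π² + ln²0.682) = 0.121.

ζ ≈ 0.121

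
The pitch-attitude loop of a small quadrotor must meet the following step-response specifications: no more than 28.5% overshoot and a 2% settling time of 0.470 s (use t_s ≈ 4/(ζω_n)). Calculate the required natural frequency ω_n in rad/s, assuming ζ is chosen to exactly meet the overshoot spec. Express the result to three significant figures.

Inverting the overshoot relation: ζ = |ln 0.285|/√(π² + ln²0.285) = 0.371.
Then ω_n = 4/(ζ t_s) = 4/(0.371 × 0.470) = 22.9 rad/s.

ω_n ≈ 22.9 rad/s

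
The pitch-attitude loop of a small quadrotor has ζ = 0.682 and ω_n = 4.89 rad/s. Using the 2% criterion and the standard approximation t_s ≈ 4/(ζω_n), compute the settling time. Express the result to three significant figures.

t_s ≈ 1.20 s

t_s ≈ 4/(ζω_n) = 4/(0.682 × 4.89) = 1.20 s.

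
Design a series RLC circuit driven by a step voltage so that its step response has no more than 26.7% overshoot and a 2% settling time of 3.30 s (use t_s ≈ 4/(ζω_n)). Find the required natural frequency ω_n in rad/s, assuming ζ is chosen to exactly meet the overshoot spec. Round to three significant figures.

ω_n ≈ 3.13 rad/s

Inverting the overshoot relation: ζ = |ln 0.267|/√(π² + ln²0.267) = 0.387.
Then ω_n = 4/(ζ t_s) = 4/(0.387 × 3.30) = 3.13 rad/s.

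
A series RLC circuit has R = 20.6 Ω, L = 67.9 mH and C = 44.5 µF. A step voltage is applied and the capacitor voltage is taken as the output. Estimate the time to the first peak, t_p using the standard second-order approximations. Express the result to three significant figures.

For a series RLC circuit (capacitor voltage as output), ω_n = 1/√(LC) = 1/√(67.9 mH · 44.5 µF) = 575 rad/s.
ζ = (R/2)·√(C/L) = (20.6/2)·√(44.5 µF/67.9 mH) = 0.264.
ω_d = ω_n√(1−ζ²) = 555 rad/s. t_p = π/ω_d = 0.00566 s.

t_p ≈ 0.00566 s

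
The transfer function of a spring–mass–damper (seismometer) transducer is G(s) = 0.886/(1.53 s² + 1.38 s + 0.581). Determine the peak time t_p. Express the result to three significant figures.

Dividing through by 1.53: denominator becomes s² + 0.9020 s + 0.3797.
So ω_n = √0.3797 = 0.616 rad/s and ζ = 0.9020/(2·0.616) = 0.732.
ω_d = ω_n√(1−ζ²) = 0.420 rad/s. t_p = π/ω_d = 7.48 s.

t_p ≈ 7.48 s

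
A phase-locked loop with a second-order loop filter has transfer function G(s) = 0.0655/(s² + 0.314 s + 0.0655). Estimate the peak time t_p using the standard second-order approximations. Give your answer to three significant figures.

t_p ≈ 15.5 s

Matching coefficients with s² + 2ζω_n s + ω_n² gives ω_n² = 0.0655 ⇒ ω_n = 0.256 rad/s, and ζ = 0.314/(2ω_n) = 0.613.
ω_d = ω_n√(1−ζ²) = 0.202 rad/s. Then t_p = π/ω_d = 15.5 s.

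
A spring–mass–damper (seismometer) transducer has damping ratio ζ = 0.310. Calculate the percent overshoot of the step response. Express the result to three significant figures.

%OS ≈ 35.9%

For an underdamped second-order system, %OS = 100·exp(−πζ/√(1−ζ²)).
πζ/√(1−ζ²) = π·0.310/√(1−0.0961) = 1.024, so %OS = 100·e^(−1.024) = 35.9%.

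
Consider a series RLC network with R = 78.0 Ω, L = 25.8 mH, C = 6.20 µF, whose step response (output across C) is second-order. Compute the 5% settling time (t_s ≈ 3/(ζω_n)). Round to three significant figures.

t_s ≈ 0.00198 s

For a series RLC circuit (capacitor voltage as output), ω_n = 1/√(LC) = 1/√(25.8 mH · 6.20 µF) = 2500 rad/s.
ζ = (R/2)·√(C/L) = (78.0/2)·√(6.20 µF/25.8 mH) = 0.605.
t_s ≈ 3/(ζω_n) = 0.00198 s.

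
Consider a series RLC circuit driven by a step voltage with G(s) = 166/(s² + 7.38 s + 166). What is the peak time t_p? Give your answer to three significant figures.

Matching coefficients with s² + 2ζω_n s + ω_n² gives ω_n² = 166 ⇒ ω_n = 12.9 rad/s, and ζ = 7.38/(2ω_n) = 0.286.
ω_d = ω_n√(1−ζ²) = 12.3 rad/s. Then t_p = π/ω_d = 0.254 s.

t_p ≈ 0.254 s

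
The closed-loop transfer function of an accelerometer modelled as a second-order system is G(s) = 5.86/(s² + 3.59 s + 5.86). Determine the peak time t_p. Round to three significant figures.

Comparing the denominator to s² + 2ζω_n s + ω_n²: ω_n = √5.86 = 2.42 rad/s, and 2ζω_n = 3.59 so ζ = 3.59/(2·2.42) = 0.742.
The damped frequency ω_d = ω_n√(1−ζ²) = 1.62 rad/s. Then t_p = π/ω_d = 1.93 s.

t_p ≈ 1.93 s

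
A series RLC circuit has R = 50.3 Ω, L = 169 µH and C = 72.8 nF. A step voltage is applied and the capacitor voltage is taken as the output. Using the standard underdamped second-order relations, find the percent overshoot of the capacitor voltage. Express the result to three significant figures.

For a series RLC circuit (capacitor voltage as output), ω_n = 1/√(LC) = 1/√(169 µH · 72.8 nF) = 285000 rad/s.
ζ = (R/2)·√(C/L) = (50.3/2)·√(72.8 nF/169 µH) = 0.522.
Overshoot: exp(−π·0.522/√(1−0.522²)) = 0.146, i.e. 14.6%.

%OS ≈ 14.6%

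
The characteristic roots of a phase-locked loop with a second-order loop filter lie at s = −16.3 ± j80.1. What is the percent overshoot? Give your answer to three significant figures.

%OS ≈ 52.8%

The poles are at −σ ± jω_d with σ = 16.3 and ω_d = 80.1, so ω_n = √(σ²+ω_d²) = 81.7 rad/s and ζ = σ/ω_n = 0.199.
%OS = 100 e^{−πζ/√(1−ζ²)} with ζ = 0.199 gives 52.8%.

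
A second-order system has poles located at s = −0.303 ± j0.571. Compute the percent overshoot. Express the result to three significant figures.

With σ = 0.303, ω_d = 0.571: ω_n = √(σ²+ω_d²) = 0.646 rad/s, ζ = σ/ω_n = 0.469.
%OS = 100·exp(−πζ/√(1−ζ²)) = 18.9%.

%OS ≈ 18.9%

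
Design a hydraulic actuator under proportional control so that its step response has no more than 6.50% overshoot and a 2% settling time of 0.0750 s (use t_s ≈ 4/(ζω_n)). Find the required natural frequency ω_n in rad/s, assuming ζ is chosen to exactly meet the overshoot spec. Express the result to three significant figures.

ω_n ≈ 81.3 rad/s

ζ = −ln(OS)/√(π² + (ln OS)²). With OS = 0.0650, ln OS = −2.733 and ζ = 2.733/4.164 = 0.656.
Then ω_n = 4/(ζ t_s) = 4/(0.656 × 0.0750) = 81.3 rad/s.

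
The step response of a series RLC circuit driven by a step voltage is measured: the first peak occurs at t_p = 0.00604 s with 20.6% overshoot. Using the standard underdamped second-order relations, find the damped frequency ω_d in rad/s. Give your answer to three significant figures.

t_p = π/ω_d, so ω_d = π/0.00604 = 520 rad/s.

ω_d ≈ 520 rad/s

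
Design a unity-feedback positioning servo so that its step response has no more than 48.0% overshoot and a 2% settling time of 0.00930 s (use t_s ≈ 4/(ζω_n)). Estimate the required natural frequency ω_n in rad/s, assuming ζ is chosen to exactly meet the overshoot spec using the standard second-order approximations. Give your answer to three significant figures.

From %OS = 100·exp(−πζ/√(1−ζ²)), invert to get ζ = −ln(OS)/√(π² + ln²(OS)) with OS = 0.480.
−ln 0.480 = 0.7340, so ζ = 0.7340/√(π² + 0.5387) = 0.228.
Then ω_n = 4/(ζ t_s) = 4/(0.228 × 0.00930) = 1890 rad/s.

ω_n ≈ 1890 rad/s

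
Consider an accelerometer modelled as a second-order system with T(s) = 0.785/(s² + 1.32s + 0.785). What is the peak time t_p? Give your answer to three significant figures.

t_p ≈ 5.31 s

Matching coefficients with s² + 2ζω_n s + ω_n² gives ω_n² = 0.785 ⇒ ω_n = 0.886 rad/s, and ζ = 1.32/(2ω_n) = 0.745.
The damped frequency ω_d = ω_n√(1−ζ²) = 0.591 rad/s. Then t_p = π/ω_d = 5.31 s.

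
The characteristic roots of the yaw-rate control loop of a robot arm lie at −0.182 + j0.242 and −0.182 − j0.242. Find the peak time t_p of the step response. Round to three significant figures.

t_p = π/ω_d with ω_d = 0.242 (the imaginary part), so t_p = 13.0 s.

t_p ≈ 13.0 s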